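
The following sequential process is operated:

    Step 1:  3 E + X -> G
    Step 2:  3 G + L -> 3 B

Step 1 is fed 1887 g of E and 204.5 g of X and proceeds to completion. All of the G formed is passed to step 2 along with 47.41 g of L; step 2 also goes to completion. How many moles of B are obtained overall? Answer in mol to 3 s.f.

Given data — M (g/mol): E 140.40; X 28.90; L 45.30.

Step 1:
n(E) = 1887 / 140.40 = 13.44 mol
n(X) = 204.5 / 28.90 = 7.076 mol
n/ν for E = 13.44/3 = 4.480
n/ν for X = 7.076/1 = 7.076
Smallest n/ν is E → limiting reagent.
n(G) produced = (1/3) × 13.44 = 4.480 mol
Step 2:
n(G) available = 4.480 mol
n(L) = 47.41 / 45.30 = 1.047 mol
n/ν for G = 4.480/3 = 1.493
n/ν for L = 1.047/1 = 1.047
Smallest n/ν is L → limiting reagent.
n(B) = (3/1) × 1.047 = 3.141 mol

3.14 mol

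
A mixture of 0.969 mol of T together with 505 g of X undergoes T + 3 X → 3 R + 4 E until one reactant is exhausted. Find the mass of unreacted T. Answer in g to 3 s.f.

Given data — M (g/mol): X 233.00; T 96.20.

n(T) = 0.9690 mol
n(X) = 505.0 / 233.00 = 2.167 mol
n/ν for T = 0.9690/1 = 0.9690
n/ν for X = 2.167/3 = 0.7223
Smallest n/ν is X → limiting reagent.
T consumed = (1/3) × 2.167 = 0.7223 mol
T remaining = 0.9690 − 0.7223 = 0.2467 mol
mass = 0.2467 × 96.20 = 23.73 g

23.7 g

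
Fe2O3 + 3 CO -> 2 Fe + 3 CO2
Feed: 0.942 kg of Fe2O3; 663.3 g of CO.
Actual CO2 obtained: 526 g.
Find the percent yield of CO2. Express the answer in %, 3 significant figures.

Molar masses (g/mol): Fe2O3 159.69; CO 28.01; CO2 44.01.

67.5 %

n(Fe2O3) = 0.9420×1000 / 159.69 = 5.899 mol
n(CO) = 663.3 / 28.01 = 23.68 mol
n/ν for Fe2O3 = 5.899/1 = 5.899
n/ν for CO = 23.68/3 = 7.893
Smallest n/ν is Fe2O3 → limiting reagent.
theoretical n(CO2) = (3/1) × 5.899 = 17.70 mol → 779.0 g
% yield = 526 / 779.0 × 100 = 67.52 %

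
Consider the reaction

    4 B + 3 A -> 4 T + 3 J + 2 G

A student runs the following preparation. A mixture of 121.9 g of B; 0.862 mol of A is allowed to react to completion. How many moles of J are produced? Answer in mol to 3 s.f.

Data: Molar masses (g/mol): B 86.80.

0.862 mol

n(B) = 121.9 / 86.80 = 1.404 mol
n(A) = 0.8620 mol
n/ν → B: 0.3510, A: 0.2873; A is limiting.
n(J) = (3/3) × 0.8620 = 0.8620 mol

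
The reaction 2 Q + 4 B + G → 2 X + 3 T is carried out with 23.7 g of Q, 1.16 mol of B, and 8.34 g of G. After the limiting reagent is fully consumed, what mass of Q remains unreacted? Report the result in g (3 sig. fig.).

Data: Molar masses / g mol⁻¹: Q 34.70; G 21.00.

n(Q) = 23.70 / 34.70 = 0.6830 mol
n(B) = 1.160 mol
n(G) = 8.340 / 21.00 = 0.3971 mol
n/ν → Q: 0.3415, B: 0.2900, G: 0.3971; B is limiting.
Q consumed = (2/4) × 1.160 = 0.5800 mol
Q remaining = 0.6830 − 0.5800 = 0.1030 mol
mass = 0.1030 × 34.70 = 3.574 g

3.57 g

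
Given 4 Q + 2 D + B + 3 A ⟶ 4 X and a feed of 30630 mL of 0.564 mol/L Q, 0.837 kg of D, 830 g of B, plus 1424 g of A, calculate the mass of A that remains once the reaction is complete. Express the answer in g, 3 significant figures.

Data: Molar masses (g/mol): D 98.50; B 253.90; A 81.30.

n(Q) = 0.564 × 30630/1000 = 17.28 mol
n(D) = 0.8370×1000 / 98.50 = 8.497 mol
n(B) = 830.0 / 253.90 = 3.269 mol
n(A) = 1424 / 81.30 = 17.52 mol
n/ν for Q = 17.28/4 = 4.320
n/ν for D = 8.497/2 = 4.249
n/ν for B = 3.269/1 = 3.269
n/ν for A = 17.52/3 = 5.840
Smallest n/ν is B → limiting reagent.
A consumed = (3/1) × 3.269 = 9.807 mol
A remaining = 17.52 − 9.807 = 7.713 mol
mass = 7.713 × 81.30 = 627.1 g

627 g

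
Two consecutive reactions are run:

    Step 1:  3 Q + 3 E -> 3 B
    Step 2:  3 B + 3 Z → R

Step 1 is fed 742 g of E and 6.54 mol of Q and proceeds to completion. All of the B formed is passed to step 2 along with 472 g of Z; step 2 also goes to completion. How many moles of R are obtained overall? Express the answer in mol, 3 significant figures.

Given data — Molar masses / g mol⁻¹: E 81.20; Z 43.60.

Step 1:
n(E) = 742.0 / 81.20 = 9.138 mol
n(Q) = 6.540 mol
n/ν for E = 9.138/3 = 3.046
n/ν for Q = 6.540/3 = 2.180
Smallest n/ν is Q → limiting reagent.
n(B) produced = (3/3) × 6.540 = 6.540 mol
Step 2:
n(B) available = 6.540 mol
n(Z) = 472.0 / 43.60 = 10.83 mol
n/ν for B = 6.540/3 = 2.180
n/ν for Z = 10.83/3 = 3.610
Smallest n/ν is B → limiting reagent.
n(R) = (1/3) × 6.540 = 2.180 mol

2.18 mol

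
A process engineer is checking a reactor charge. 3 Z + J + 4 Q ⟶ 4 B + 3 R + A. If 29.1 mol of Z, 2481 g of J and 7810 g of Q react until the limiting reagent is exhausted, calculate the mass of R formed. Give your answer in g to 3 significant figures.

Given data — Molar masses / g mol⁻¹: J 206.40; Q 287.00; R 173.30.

n(Z) = 29.10 mol
n(J) = 2481 / 206.40 = 12.02 mol
n(Q) = 7810 / 287.00 = 27.21 mol
n/ν → Z: 9.700, J: 12.02, Q: 6.803; Q is limiting.
n(R) = (3/4) × 27.21 = 20.41 mol
mass = 20.41 × 173.30 = 3537 g

3540 g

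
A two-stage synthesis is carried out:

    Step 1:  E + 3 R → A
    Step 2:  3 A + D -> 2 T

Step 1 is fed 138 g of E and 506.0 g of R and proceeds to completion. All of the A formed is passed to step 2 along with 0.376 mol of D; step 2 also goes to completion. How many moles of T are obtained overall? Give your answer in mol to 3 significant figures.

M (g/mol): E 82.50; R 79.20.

0.752 mol

Step 1:
n(E) = 138.0 / 82.50 = 1.673 mol
n(R) = 506.0 / 79.20 = 6.389 mol
n/ν for E = 1.673/1 = 1.673
n/ν for R = 6.389/3 = 2.130
Smallest n/ν is E → limiting reagent.
n(A) produced = (1/1) × 1.673 = 1.673 mol
Step 2:
n(A) available = 1.673 mol
n(D) = 0.3760 mol
n/ν for A = 1.673/3 = 0.5577
n/ν for D = 0.3760/1 = 0.3760
Smallest n/ν is D → limiting reagent.
n(T) = (2/1) × 0.3760 = 0.7520 mol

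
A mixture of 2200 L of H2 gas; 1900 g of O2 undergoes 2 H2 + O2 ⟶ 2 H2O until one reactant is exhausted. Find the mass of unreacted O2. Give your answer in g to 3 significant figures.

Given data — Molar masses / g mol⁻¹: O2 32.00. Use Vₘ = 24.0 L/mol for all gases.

n(H2) = 2200 / 24.0 = 91.67 mol
n(O2) = 1900 / 32.00 = 59.38 mol
n/ν for H2 = 91.67/2 = 45.84
n/ν for O2 = 59.38/1 = 59.38
Smallest n/ν is H2 → limiting reagent.
O2 consumed = (1/2) × 91.67 = 45.84 mol
O2 remaining = 59.38 − 45.84 = 13.54 mol
mass = 13.54 × 32.00 = 433.3 g

433 g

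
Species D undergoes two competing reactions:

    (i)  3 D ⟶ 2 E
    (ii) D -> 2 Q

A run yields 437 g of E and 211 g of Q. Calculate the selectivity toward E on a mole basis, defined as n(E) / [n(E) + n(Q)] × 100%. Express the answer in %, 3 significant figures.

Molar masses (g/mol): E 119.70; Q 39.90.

40.8 %

n(E) = 437 / 119.70 = 3.651 mol
n(Q) = 211 / 39.90 = 5.288 mol
selectivity = 3.651/(3.651+5.288) × 100 = 40.84 %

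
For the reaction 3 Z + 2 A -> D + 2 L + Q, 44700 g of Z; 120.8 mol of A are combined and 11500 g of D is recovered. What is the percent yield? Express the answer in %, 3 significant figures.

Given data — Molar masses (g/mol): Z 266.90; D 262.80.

78.4 %

n(Z) = 44700 / 266.90 = 167.5 mol
n(A) = 120.8 mol
n/ν for Z = 167.5/3 = 55.83
n/ν for A = 120.8/2 = 60.40
Smallest n/ν is Z → limiting reagent.
theoretical n(D) = (1/3) × 167.5 = 55.83 mol → 14670 g
% yield = 11500 / 14670 × 100 = 78.39 %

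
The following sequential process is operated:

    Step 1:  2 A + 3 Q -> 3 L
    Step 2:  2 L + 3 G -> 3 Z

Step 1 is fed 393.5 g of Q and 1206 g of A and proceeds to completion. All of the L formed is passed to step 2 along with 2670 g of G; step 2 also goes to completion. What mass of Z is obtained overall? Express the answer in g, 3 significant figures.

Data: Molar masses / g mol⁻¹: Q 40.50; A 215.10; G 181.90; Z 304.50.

3840 g

Step 1:
n(Q) = 393.5 / 40.50 = 9.716 mol
n(A) = 1206 / 215.10 = 5.607 mol
n/ν for Q = 9.716/3 = 3.239
n/ν for A = 5.607/2 = 2.804
Smallest n/ν is A → limiting reagent.
n(L) produced = (3/2) × 5.607 = 8.411 mol
Step 2:
n(L) available = 8.411 mol
n(G) = 2670 / 181.90 = 14.68 mol
n/ν for L = 8.411/2 = 4.206
n/ν for G = 14.68/3 = 4.893
Smallest n/ν is L → limiting reagent.
n(Z) = (3/2) × 8.411 = 12.62 mol
mass = 12.62 × 304.50 = 3843 g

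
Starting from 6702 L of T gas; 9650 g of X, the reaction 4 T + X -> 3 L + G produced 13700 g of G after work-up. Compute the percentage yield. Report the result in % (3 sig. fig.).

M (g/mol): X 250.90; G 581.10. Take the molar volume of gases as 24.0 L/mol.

61.3 %

n(T) = 6702 / 24.0 = 279.3 mol
n(X) = 9650 / 250.90 = 38.46 mol
n/ν → T: 69.83, X: 38.46; X is limiting.
theoretical n(G) = (1/1) × 38.46 = 38.46 mol → 22350 g
% yield = 13700 / 22350 × 100 = 61.30 %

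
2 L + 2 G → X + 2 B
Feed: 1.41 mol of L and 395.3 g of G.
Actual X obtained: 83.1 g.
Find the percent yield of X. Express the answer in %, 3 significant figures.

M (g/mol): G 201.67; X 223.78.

52.7 %

n(L) = 1.410 mol
n(G) = 395.3 / 201.67 = 1.960 mol
n/ν → L: 0.7050, G: 0.9800; L is limiting.
theoretical n(X) = (1/2) × 1.410 = 0.7050 mol → 157.8 g
% yield = 83.1 / 157.8 × 100 = 52.66 %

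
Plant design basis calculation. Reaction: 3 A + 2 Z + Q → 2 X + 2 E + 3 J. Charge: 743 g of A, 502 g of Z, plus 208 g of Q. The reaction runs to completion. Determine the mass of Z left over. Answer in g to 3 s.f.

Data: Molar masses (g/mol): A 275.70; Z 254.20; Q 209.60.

n(A) = 743.0 / 275.70 = 2.695 mol
n(Z) = 502.0 / 254.20 = 1.975 mol
n(Q) = 208.0 / 209.60 = 0.9924 mol
n/ν → A: 0.8983, Z: 0.9875, Q: 0.9924; A is limiting.
Z consumed = (2/3) × 2.695 = 1.797 mol
Z remaining = 1.975 − 1.797 = 0.1780 mol
mass = 0.1780 × 254.20 = 45.25 g

45.3 g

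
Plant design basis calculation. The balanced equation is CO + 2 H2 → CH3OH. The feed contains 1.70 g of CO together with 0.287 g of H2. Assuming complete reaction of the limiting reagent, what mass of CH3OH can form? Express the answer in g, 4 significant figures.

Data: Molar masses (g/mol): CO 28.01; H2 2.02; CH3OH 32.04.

n(CO) = 1.700 / 28.01 = 0.06069 mol
n(H2) = 0.2870 / 2.02 = 0.1421 mol
n/ν for CO = 0.06069/1 = 0.06069
n/ν for H2 = 0.1421/2 = 0.07105
Smallest n/ν is CO → limiting reagent.
n(CH3OH) = (1/1) × 0.06069 = 0.06069 mol
mass = 0.06069 × 32.04 = 1.945 g

1.945 g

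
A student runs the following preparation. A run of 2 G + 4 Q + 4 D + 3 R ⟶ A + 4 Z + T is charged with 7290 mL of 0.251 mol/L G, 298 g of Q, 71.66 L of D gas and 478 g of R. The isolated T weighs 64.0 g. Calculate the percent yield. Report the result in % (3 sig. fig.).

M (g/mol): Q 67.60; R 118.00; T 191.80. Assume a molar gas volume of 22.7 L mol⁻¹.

42.3 %

n(G) = 0.251 × 7290/1000 = 1.830 mol
n(Q) = 298.0 / 67.60 = 4.408 mol
n(D) = 71.66 / 22.7 = 3.157 mol
n(R) = 478.0 / 118.00 = 4.051 mol
n/ν for G = 1.830/2 = 0.9150
n/ν for Q = 4.408/4 = 1.102
n/ν for D = 3.157/4 = 0.7893
n/ν for R = 4.051/3 = 1.350
Smallest n/ν is D → limiting reagent.
theoretical n(T) = (1/4) × 3.157 = 0.7893 mol → 151.4 g
% yield = 64.0 / 151.4 × 100 = 42.27 %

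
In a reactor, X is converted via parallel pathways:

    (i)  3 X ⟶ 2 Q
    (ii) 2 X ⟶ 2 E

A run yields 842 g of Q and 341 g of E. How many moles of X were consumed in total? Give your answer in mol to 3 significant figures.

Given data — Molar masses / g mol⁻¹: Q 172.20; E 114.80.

10.3 mol

n(Q) = 842 / 172.20 = 4.890 mol
n(E) = 341 / 114.80 = 2.970 mol
n(X) via (i) = (3/2)×4.890 = 7.335 mol
n(X) via (ii) = (2/2)×2.970 = 2.970 mol
total n(X) = 7.335 + 2.970 = 10.31 mol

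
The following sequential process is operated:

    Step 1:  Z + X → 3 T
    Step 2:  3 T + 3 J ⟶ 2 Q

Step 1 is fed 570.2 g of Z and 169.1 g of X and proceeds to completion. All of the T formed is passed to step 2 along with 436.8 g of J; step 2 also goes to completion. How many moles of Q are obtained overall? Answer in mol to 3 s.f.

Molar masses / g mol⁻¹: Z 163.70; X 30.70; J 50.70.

5.74 mol

Step 1:
n(Z) = 570.2 / 163.70 = 3.483 mol
n(X) = 169.1 / 30.70 = 5.508 mol
n/ν → Z: 3.483, X: 5.508; Z is limiting.
n(T) produced = (3/1) × 3.483 = 10.45 mol
Step 2:
n(T) available = 10.45 mol
n(J) = 436.8 / 50.70 = 8.615 mol
n/ν → T: 3.483, J: 2.872; J is limiting.
n(Q) = (2/3) × 8.615 = 5.743 mol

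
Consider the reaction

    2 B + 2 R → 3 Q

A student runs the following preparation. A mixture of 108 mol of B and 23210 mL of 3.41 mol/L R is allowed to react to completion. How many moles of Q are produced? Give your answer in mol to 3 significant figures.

n(B) = 108.0 mol
n(R) = 3.41 × 23210/1000 = 79.15 mol
n/ν for B = 108.0/2 = 54.00
n/ν for R = 79.15/2 = 39.58
Smallest n/ν is R → limiting reagent.
n(Q) = (3/2) × 79.15 = 118.7 mol

119 mol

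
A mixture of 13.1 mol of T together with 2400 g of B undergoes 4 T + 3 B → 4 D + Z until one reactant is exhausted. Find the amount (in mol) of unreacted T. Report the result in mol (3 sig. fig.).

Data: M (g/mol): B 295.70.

n(T) = 13.10 mol
n(B) = 2400 / 295.70 = 8.116 mol
n/ν → T: 3.275, B: 2.705; B is limiting.
T consumed = (4/3) × 8.116 = 10.82 mol
T remaining = 13.10 − 10.82 = 2.280 mol

2.28 mol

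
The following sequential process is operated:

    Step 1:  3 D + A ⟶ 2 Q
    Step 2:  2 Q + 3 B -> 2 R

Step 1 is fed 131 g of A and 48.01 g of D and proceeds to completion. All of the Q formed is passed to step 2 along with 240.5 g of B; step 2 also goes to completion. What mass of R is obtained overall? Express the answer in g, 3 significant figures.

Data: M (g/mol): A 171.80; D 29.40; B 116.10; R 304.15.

Step 1:
n(A) = 131.0 / 171.80 = 0.7625 mol
n(D) = 48.01 / 29.40 = 1.633 mol
n/ν → A: 0.7625, D: 0.5443; D is limiting.
n(Q) produced = (2/3) × 1.633 = 1.089 mol
Step 2:
n(Q) available = 1.089 mol
n(B) = 240.5 / 116.10 = 2.071 mol
n/ν → Q: 0.5445, B: 0.6903; Q is limiting.
n(R) = (2/2) × 1.089 = 1.089 mol
mass = 1.089 × 304.15 = 331.2 g

331 g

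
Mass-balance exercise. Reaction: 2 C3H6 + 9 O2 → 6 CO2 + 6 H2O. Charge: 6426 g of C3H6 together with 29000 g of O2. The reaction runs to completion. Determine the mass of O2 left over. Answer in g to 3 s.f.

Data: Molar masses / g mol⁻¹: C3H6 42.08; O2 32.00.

7010 g

n(C3H6) = 6426 / 42.08 = 152.7 mol
n(O2) = 29000 / 32.00 = 906.3 mol
n/ν → C3H6: 76.35, O2: 100.7; C3H6 is limiting.
O2 consumed = (9/2) × 152.7 = 687.2 mol
O2 remaining = 906.3 − 687.2 = 219.1 mol
mass = 219.1 × 32.00 = 7011 g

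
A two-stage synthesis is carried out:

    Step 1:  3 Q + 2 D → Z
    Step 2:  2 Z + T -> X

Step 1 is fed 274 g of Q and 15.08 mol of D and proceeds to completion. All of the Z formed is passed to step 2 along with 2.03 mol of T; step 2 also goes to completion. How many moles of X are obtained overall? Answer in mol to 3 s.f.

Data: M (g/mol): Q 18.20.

2.03 mol

Step 1:
n(Q) = 274.0 / 18.20 = 15.05 mol
n(D) = 15.08 mol
n/ν for Q = 15.05/3 = 5.017
n/ν for D = 15.08/2 = 7.540
Smallest n/ν is Q → limiting reagent.
n(Z) produced = (1/3) × 15.05 = 5.017 mol
Step 2:
n(Z) available = 5.017 mol
n(T) = 2.030 mol
n/ν for Z = 5.017/2 = 2.509
n/ν for T = 2.030/1 = 2.030
Smallest n/ν is T → limiting reagent.
n(X) = (1/1) × 2.030 = 2.030 mol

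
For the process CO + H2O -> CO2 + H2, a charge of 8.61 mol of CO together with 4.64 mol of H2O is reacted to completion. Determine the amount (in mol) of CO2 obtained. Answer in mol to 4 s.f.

4.640 mol

n(CO) = 8.610 mol
n(H2O) = 4.640 mol
n/ν for CO = 8.610/1 = 8.610
n/ν for H2O = 4.640/1 = 4.640
Smallest n/ν is H2O → limiting reagent.
n(CO2) = (1/1) × 4.640 = 4.640 mol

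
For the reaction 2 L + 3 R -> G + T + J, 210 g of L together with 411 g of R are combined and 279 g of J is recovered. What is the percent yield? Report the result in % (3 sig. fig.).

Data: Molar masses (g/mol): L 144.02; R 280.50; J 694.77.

82.2 %

n(L) = 210.0 / 144.02 = 1.458 mol
n(R) = 411.0 / 280.50 = 1.465 mol
n/ν for L = 1.458/2 = 0.7290
n/ν for R = 1.465/3 = 0.4883
Smallest n/ν is R → limiting reagent.
theoretical n(J) = (1/3) × 1.465 = 0.4883 mol → 339.3 g
% yield = 279 / 339.3 × 100 = 82.23 %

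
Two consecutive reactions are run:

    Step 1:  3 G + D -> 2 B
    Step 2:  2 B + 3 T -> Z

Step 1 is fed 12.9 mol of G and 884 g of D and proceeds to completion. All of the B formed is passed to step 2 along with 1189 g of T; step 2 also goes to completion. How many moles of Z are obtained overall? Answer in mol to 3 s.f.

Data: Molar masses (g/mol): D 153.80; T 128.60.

3.08 mol

Step 1:
n(G) = 12.90 mol
n(D) = 884.0 / 153.80 = 5.748 mol
n/ν → G: 4.300, D: 5.748; G is limiting.
n(B) produced = (2/3) × 12.90 = 8.600 mol
Step 2:
n(B) available = 8.600 mol
n(T) = 1189 / 128.60 = 9.246 mol
n/ν → B: 4.300, T: 3.082; T is limiting.
n(Z) = (1/3) × 9.246 = 3.082 mol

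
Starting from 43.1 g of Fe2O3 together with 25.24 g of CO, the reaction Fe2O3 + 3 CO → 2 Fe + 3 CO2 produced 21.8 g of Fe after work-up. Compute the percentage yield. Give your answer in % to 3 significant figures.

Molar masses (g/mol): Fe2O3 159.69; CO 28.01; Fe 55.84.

72.3 %

n(Fe2O3) = 43.10 / 159.69 = 0.2699 mol
n(CO) = 25.24 / 28.01 = 0.9011 mol
n/ν → Fe2O3: 0.2699, CO: 0.3004; Fe2O3 is limiting.
theoretical n(Fe) = (2/1) × 0.2699 = 0.5398 mol → 30.14 g
% yield = 21.8 / 30.14 × 100 = 72.33 %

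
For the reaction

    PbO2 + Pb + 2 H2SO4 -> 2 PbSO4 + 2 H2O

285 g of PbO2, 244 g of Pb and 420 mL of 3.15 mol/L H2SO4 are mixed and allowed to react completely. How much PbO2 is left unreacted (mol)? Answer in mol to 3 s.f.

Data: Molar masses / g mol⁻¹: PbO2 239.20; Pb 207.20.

n(PbO2) = 285.0 / 239.20 = 1.191 mol
n(Pb) = 244.0 / 207.20 = 1.178 mol
n(H2SO4) = 3.15 × 420.0/1000 = 1.323 mol
n/ν → PbO2: 1.191, Pb: 1.178, H2SO4: 0.6615; H2SO4 is limiting.
PbO2 consumed = (1/2) × 1.323 = 0.6615 mol
PbO2 remaining = 1.191 − 0.6615 = 0.5295 mol

0.530 mol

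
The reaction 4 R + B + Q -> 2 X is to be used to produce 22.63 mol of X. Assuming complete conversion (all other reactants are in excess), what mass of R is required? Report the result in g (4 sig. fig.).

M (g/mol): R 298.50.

n(X) = 22.63 mol
n(R) = (4/2) × 22.63 = 45.26 mol
mass = 45.26 × 298.50 = 13510 g

13510 g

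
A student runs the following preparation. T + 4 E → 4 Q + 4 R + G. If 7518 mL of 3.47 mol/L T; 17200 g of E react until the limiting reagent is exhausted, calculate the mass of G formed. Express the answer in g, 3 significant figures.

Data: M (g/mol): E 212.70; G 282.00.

5700 g

n(T) = 3.47 × 7518/1000 = 26.09 mol
n(E) = 17200 / 212.70 = 80.87 mol
n/ν for T = 26.09/1 = 26.09
n/ν for E = 80.87/4 = 20.22
Smallest n/ν is E → limiting reagent.
n(G) = (1/4) × 80.87 = 20.22 mol
mass = 20.22 × 282.00 = 5702 g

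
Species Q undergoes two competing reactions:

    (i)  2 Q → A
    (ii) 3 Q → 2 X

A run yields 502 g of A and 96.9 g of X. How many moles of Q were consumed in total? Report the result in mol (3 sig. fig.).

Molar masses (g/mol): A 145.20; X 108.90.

n(A) = 502 / 145.20 = 3.457 mol
n(X) = 96.9 / 108.90 = 0.8898 mol
n(Q) via (i) = (2/1)×3.457 = 6.914 mol
n(Q) via (ii) = (3/2)×0.8898 = 1.335 mol
total n(Q) = 6.914 + 1.335 = 8.249 mol

8.25 mol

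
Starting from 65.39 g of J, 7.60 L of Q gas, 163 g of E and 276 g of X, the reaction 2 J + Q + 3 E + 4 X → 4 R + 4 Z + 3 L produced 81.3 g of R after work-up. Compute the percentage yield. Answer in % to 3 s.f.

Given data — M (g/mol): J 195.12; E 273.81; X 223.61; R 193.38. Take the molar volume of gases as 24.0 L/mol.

62.7 %

n(J) = 65.39 / 195.12 = 0.3351 mol
n(Q) = 7.600 / 24.0 = 0.3167 mol
n(E) = 163.0 / 273.81 = 0.5953 mol
n(X) = 276.0 / 223.61 = 1.234 mol
n/ν → J: 0.1676, Q: 0.3167, E: 0.1984, X: 0.3085; J is limiting.
theoretical n(R) = (4/2) × 0.3351 = 0.6702 mol → 129.6 g
% yield = 81.3 / 129.6 × 100 = 62.73 %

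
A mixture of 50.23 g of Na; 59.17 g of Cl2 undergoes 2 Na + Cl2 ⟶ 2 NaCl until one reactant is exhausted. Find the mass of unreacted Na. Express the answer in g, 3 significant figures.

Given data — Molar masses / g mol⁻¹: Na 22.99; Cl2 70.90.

n(Na) = 50.23 / 22.99 = 2.185 mol
n(Cl2) = 59.17 / 70.90 = 0.8346 mol
n/ν → Na: 1.093, Cl2: 0.8346; Cl2 is limiting.
Na consumed = (2/1) × 0.8346 = 1.669 mol
Na remaining = 2.185 − 1.669 = 0.5160 mol
mass = 0.5160 × 22.99 = 11.86 g

11.9 g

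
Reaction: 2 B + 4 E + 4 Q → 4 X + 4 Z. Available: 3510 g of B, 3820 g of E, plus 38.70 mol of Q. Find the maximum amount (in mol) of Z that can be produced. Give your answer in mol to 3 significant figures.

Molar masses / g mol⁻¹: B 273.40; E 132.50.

25.7 mol

n(B) = 3510 / 273.40 = 12.84 mol
n(E) = 3820 / 132.50 = 28.83 mol
n(Q) = 38.70 mol
n/ν for B = 12.84/2 = 6.420
n/ν for E = 28.83/4 = 7.208
n/ν for Q = 38.70/4 = 9.675
Smallest n/ν is B → limiting reagent.
n(Z) = (4/2) × 12.84 = 25.68 mol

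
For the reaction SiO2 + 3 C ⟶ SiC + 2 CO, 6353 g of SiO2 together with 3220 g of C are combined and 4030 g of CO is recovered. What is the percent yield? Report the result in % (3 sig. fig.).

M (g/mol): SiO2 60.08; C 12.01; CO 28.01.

80.5 %

n(SiO2) = 6353 / 60.08 = 105.7 mol
n(C) = 3220 / 12.01 = 268.1 mol
n/ν → SiO2: 105.7, C: 89.37; C is limiting.
theoretical n(CO) = (2/3) × 268.1 = 178.7 mol → 5005 g
% yield = 4030 / 5005 × 100 = 80.52 %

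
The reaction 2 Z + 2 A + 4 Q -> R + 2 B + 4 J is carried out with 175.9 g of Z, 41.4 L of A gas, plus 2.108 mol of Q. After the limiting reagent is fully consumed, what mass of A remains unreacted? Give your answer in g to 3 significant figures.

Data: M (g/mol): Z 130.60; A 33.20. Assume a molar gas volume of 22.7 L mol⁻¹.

n(Z) = 175.9 / 130.60 = 1.347 mol
n(A) = 41.40 / 22.7 = 1.824 mol
n(Q) = 2.108 mol
n/ν for Z = 1.347/2 = 0.6735
n/ν for A = 1.824/2 = 0.9120
n/ν for Q = 2.108/4 = 0.5270
Smallest n/ν is Q → limiting reagent.
A consumed = (2/4) × 2.108 = 1.054 mol
A remaining = 1.824 − 1.054 = 0.7700 mol
mass = 0.7700 × 33.20 = 25.56 g

25.6 g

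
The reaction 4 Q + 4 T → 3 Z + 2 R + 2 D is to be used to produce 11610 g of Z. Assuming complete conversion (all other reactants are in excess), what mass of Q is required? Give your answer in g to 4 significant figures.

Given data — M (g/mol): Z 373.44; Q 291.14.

12070 g

n(Z) = 11610 / 373.44 = 31.09 mol
n(Q) = (4/3) × 31.09 = 41.45 mol
mass = 41.45 × 291.14 = 12070 g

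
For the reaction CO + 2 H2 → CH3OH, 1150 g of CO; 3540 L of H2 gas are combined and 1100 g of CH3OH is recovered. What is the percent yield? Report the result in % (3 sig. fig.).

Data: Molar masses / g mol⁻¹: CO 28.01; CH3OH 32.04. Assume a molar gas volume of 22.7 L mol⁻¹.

n(CO) = 1150 / 28.01 = 41.06 mol
n(H2) = 3540 / 22.7 = 155.9 mol
n/ν for CO = 41.06/1 = 41.06
n/ν for H2 = 155.9/2 = 77.95
Smallest n/ν is CO → limiting reagent.
theoretical n(CH3OH) = (1/1) × 41.06 = 41.06 mol → 1316 g
% yield = 1100 / 1316 × 100 = 83.59 %

83.6 %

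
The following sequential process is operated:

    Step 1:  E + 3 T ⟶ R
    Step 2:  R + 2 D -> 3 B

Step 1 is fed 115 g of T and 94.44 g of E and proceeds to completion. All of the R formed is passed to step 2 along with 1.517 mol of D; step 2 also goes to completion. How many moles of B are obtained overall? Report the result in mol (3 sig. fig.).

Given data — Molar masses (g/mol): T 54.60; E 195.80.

1.45 mol

Step 1:
n(T) = 115.0 / 54.60 = 2.106 mol
n(E) = 94.44 / 195.80 = 0.4823 mol
n/ν for T = 2.106/3 = 0.7020
n/ν for E = 0.4823/1 = 0.4823
Smallest n/ν is E → limiting reagent.
n(R) produced = (1/1) × 0.4823 = 0.4823 mol
Step 2:
n(R) available = 0.4823 mol
n(D) = 1.517 mol
n/ν for R = 0.4823/1 = 0.4823
n/ν for D = 1.517/2 = 0.7585
Smallest n/ν is R → limiting reagent.
n(B) = (3/1) × 0.4823 = 1.447 mol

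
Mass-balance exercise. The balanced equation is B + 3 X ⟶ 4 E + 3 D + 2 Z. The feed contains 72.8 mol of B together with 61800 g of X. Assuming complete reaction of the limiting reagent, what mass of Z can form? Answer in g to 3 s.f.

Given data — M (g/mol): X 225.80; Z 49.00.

7130 g

n(B) = 72.80 mol
n(X) = 61800 / 225.80 = 273.7 mol
n/ν for B = 72.80/1 = 72.80
n/ν for X = 273.7/3 = 91.23
Smallest n/ν is B → limiting reagent.
n(Z) = (2/1) × 72.80 = 145.6 mol
mass = 145.6 × 49.00 = 7134 g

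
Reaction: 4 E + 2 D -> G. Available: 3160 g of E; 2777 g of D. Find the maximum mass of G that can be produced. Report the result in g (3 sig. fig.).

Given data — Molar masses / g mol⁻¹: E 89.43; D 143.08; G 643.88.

n(E) = 3160 / 89.43 = 35.33 mol
n(D) = 2777 / 143.08 = 19.41 mol
n/ν for E = 35.33/4 = 8.833
n/ν for D = 19.41/2 = 9.705
Smallest n/ν is E → limiting reagent.
n(G) = (1/4) × 35.33 = 8.833 mol
mass = 8.833 × 643.88 = 5687 g

5690 g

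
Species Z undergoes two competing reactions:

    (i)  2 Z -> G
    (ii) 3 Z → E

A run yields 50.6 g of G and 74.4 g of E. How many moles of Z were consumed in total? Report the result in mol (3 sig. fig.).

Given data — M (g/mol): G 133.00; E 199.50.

1.88 mol

n(G) = 50.6 / 133.00 = 0.3805 mol
n(E) = 74.4 / 199.50 = 0.3729 mol
n(Z) via (i) = (2/1)×0.3805 = 0.7610 mol
n(Z) via (ii) = (3/1)×0.3729 = 1.119 mol
total n(Z) = 0.7610 + 1.119 = 1.880 mol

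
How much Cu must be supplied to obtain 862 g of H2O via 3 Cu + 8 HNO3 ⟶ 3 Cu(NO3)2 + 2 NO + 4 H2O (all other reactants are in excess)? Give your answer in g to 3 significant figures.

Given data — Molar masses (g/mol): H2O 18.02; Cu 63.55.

2280 g

n(H2O) = 862 / 18.02 = 47.84 mol
n(Cu) = (3/4) × 47.84 = 35.88 mol
mass = 35.88 × 63.55 = 2280 g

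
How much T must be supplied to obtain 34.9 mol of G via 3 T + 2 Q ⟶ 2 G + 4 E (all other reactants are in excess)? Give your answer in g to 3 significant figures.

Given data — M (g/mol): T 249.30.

13100 g

n(G) = 34.90 mol
n(T) = (3/2) × 34.90 = 52.35 mol
mass = 52.35 × 249.30 = 13050 g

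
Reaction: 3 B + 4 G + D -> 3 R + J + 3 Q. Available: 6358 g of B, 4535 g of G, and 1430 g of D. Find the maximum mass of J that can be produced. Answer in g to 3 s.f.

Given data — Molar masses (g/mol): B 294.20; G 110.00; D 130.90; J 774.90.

5580 g

n(B) = 6358 / 294.20 = 21.61 mol
n(G) = 4535 / 110.00 = 41.23 mol
n(D) = 1430 / 130.90 = 10.92 mol
n/ν for B = 21.61/3 = 7.203
n/ν for G = 41.23/4 = 10.31
n/ν for D = 10.92/1 = 10.92
Smallest n/ν is B → limiting reagent.
n(J) = (1/3) × 21.61 = 7.203 mol
mass = 7.203 × 774.90 = 5582 g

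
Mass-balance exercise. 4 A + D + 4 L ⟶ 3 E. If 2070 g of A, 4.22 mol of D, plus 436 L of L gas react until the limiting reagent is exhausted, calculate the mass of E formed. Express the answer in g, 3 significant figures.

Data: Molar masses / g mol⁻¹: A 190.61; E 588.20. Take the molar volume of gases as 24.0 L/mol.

n(A) = 2070 / 190.61 = 10.86 mol
n(D) = 4.220 mol
n(L) = 436.0 / 24.0 = 18.17 mol
n/ν for A = 10.86/4 = 2.715
n/ν for D = 4.220/1 = 4.220
n/ν for L = 18.17/4 = 4.543
Smallest n/ν is A → limiting reagent.
n(E) = (3/4) × 10.86 = 8.145 mol
mass = 8.145 × 588.20 = 4791 g

4790 g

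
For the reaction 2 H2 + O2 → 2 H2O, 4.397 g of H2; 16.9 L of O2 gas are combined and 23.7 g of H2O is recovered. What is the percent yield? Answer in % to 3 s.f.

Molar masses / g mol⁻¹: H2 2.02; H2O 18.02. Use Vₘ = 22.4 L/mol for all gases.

87.2 %

n(H2) = 4.397 / 2.02 = 2.177 mol
n(O2) = 16.90 / 22.4 = 0.7545 mol
n/ν for H2 = 2.177/2 = 1.089
n/ν for O2 = 0.7545/1 = 0.7545
Smallest n/ν is O2 → limiting reagent.
theoretical n(H2O) = (2/1) × 0.7545 = 1.509 mol → 27.19 g
% yield = 23.7 / 27.19 × 100 = 87.16 %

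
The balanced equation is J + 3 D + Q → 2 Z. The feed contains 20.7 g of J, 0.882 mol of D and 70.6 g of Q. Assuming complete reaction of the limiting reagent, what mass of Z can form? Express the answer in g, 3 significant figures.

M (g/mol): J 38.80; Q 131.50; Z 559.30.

n(J) = 20.70 / 38.80 = 0.5335 mol
n(D) = 0.8820 mol
n(Q) = 70.60 / 131.50 = 0.5369 mol
n/ν → J: 0.5335, D: 0.2940, Q: 0.5369; D is limiting.
n(Z) = (2/3) × 0.8820 = 0.5880 mol
mass = 0.5880 × 559.30 = 328.9 g

329 g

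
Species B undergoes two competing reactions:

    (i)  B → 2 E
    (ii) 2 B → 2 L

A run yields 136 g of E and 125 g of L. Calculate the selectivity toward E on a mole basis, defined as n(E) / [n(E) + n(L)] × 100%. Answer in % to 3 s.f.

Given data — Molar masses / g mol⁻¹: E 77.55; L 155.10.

68.5 %

n(E) = 136 / 77.55 = 1.754 mol
n(L) = 125 / 155.10 = 0.8059 mol
selectivity = 1.754/(1.754+0.8059) × 100 = 68.52 %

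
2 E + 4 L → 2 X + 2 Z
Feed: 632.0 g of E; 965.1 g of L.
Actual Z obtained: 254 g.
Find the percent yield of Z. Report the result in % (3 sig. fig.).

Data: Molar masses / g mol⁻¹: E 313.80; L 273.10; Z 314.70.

45.7 %

n(E) = 632.0 / 313.80 = 2.014 mol
n(L) = 965.1 / 273.10 = 3.534 mol
n/ν for E = 2.014/2 = 1.007
n/ν for L = 3.534/4 = 0.8835
Smallest n/ν is L → limiting reagent.
theoretical n(Z) = (2/4) × 3.534 = 1.767 mol → 556.1 g
% yield = 254 / 556.1 × 100 = 45.68 %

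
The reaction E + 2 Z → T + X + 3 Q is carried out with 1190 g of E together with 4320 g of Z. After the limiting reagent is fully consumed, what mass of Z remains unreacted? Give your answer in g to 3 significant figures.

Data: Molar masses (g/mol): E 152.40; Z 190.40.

1350 g

n(E) = 1190 / 152.40 = 7.808 mol
n(Z) = 4320 / 190.40 = 22.69 mol
n/ν → E: 7.808, Z: 11.35; E is limiting.
Z consumed = (2/1) × 7.808 = 15.62 mol
Z remaining = 22.69 − 15.62 = 7.070 mol
mass = 7.070 × 190.40 = 1346 g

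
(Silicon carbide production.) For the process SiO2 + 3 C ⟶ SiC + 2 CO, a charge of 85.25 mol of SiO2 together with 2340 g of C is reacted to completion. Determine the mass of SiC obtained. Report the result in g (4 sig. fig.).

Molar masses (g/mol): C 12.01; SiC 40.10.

n(SiO2) = 85.25 mol
n(C) = 2340 / 12.01 = 194.8 mol
n/ν for SiO2 = 85.25/1 = 85.25
n/ν for C = 194.8/3 = 64.93
Smallest n/ν is C → limiting reagent.
n(SiC) = (1/3) × 194.8 = 64.93 mol
mass = 64.93 × 40.10 = 2604 g

2604 g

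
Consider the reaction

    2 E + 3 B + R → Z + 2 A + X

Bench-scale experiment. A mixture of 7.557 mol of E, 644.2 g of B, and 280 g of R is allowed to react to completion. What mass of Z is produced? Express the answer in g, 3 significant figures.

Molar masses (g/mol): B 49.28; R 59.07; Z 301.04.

n(E) = 7.557 mol
n(B) = 644.2 / 49.28 = 13.07 mol
n(R) = 280.0 / 59.07 = 4.740 mol
n/ν for E = 7.557/2 = 3.779
n/ν for B = 13.07/3 = 4.357
n/ν for R = 4.740/1 = 4.740
Smallest n/ν is E → limiting reagent.
n(Z) = (1/2) × 7.557 = 3.779 mol
mass = 3.779 × 301.04 = 1138 g

1140 g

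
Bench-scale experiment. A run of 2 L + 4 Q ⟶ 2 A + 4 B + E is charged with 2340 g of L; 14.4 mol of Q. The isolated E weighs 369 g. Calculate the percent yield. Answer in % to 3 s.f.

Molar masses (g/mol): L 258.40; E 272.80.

37.6 %

n(L) = 2340 / 258.40 = 9.056 mol
n(Q) = 14.40 mol
n/ν for L = 9.056/2 = 4.528
n/ν for Q = 14.40/4 = 3.600
Smallest n/ν is Q → limiting reagent.
theoretical n(E) = (1/4) × 14.40 = 3.600 mol → 982.1 g
% yield = 369 / 982.1 × 100 = 37.57 %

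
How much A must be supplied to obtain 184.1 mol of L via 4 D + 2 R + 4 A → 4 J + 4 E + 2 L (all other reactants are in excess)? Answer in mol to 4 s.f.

n(L) = 184.1 mol
n(A) = (4/2) × 184.1 = 368.2 mol

368.2 mol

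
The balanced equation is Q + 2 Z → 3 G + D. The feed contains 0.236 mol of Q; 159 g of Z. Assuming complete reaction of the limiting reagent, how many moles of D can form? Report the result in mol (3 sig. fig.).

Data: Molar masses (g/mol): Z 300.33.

0.236 mol

n(Q) = 0.2360 mol
n(Z) = 159.0 / 300.33 = 0.5294 mol
n/ν for Q = 0.2360/1 = 0.2360
n/ν for Z = 0.5294/2 = 0.2647
Smallest n/ν is Q → limiting reagent.
n(D) = (1/1) × 0.2360 = 0.2360 mol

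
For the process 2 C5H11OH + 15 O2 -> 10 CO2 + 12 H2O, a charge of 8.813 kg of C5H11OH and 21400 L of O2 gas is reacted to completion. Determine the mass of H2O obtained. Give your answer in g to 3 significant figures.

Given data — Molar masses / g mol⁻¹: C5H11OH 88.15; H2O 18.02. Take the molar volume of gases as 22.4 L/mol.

10800 g

n(C5H11OH) = 8.813×1000 / 88.15 = 99.98 mol
n(O2) = 21400 / 22.4 = 955.4 mol
n/ν for C5H11OH = 99.98/2 = 49.99
n/ν for O2 = 955.4/15 = 63.69
Smallest n/ν is C5H11OH → limiting reagent.
n(H2O) = (12/2) × 99.98 = 599.9 mol
mass = 599.9 × 18.02 = 10810 g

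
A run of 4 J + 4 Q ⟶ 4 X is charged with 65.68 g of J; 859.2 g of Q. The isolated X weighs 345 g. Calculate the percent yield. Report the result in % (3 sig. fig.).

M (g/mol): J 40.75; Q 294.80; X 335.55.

n(J) = 65.68 / 40.75 = 1.612 mol
n(Q) = 859.2 / 294.80 = 2.915 mol
n/ν for J = 1.612/4 = 0.4030
n/ν for Q = 2.915/4 = 0.7288
Smallest n/ν is J → limiting reagent.
theoretical n(X) = (4/4) × 1.612 = 1.612 mol → 540.9 g
% yield = 345 / 540.9 × 100 = 63.78 %

63.8 %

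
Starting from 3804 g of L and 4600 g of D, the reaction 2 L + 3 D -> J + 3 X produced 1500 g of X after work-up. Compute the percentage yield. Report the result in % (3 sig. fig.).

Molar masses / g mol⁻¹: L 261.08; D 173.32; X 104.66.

65.6 %

n(L) = 3804 / 261.08 = 14.57 mol
n(D) = 4600 / 173.32 = 26.54 mol
n/ν for L = 14.57/2 = 7.285
n/ν for D = 26.54/3 = 8.847
Smallest n/ν is L → limiting reagent.
theoretical n(X) = (3/2) × 14.57 = 21.86 mol → 2288 g
% yield = 1500 / 2288 × 100 = 65.56 %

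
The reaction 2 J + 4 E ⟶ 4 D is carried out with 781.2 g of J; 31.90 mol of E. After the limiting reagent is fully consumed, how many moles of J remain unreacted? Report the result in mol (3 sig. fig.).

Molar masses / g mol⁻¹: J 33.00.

7.72 mol

n(J) = 781.2 / 33.00 = 23.67 mol
n(E) = 31.90 mol
n/ν for J = 23.67/2 = 11.84
n/ν for E = 31.90/4 = 7.975
Smallest n/ν is E → limiting reagent.
J consumed = (2/4) × 31.90 = 15.95 mol
J remaining = 23.67 − 15.95 = 7.720 mol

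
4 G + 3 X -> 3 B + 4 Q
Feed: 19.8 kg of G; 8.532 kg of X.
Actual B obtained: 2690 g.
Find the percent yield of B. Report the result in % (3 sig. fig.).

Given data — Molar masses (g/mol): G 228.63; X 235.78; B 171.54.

43.3 %

n(G) = 19.80×1000 / 228.63 = 86.60 mol
n(X) = 8.532×1000 / 235.78 = 36.19 mol
n/ν for G = 86.60/4 = 21.65
n/ν for X = 36.19/3 = 12.06
Smallest n/ν is X → limiting reagent.
theoretical n(B) = (3/3) × 36.19 = 36.19 mol → 6208 g
% yield = 2690 / 6208 × 100 = 43.33 %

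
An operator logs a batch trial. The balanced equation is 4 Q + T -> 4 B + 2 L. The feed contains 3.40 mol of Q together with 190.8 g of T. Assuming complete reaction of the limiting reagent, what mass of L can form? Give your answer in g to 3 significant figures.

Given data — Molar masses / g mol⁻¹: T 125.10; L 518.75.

882 g

n(Q) = 3.400 mol
n(T) = 190.8 / 125.10 = 1.525 mol
n/ν for Q = 3.400/4 = 0.8500
n/ν for T = 1.525/1 = 1.525
Smallest n/ν is Q → limiting reagent.
n(L) = (2/4) × 3.400 = 1.700 mol
mass = 1.700 × 518.75 = 881.9 g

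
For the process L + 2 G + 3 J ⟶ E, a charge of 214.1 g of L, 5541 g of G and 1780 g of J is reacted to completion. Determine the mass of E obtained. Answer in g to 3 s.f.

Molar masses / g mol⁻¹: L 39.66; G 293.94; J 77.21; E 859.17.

n(L) = 214.1 / 39.66 = 5.398 mol
n(G) = 5541 / 293.94 = 18.85 mol
n(J) = 1780 / 77.21 = 23.05 mol
n/ν for L = 5.398/1 = 5.398
n/ν for G = 18.85/2 = 9.425
n/ν for J = 23.05/3 = 7.683
Smallest n/ν is L → limiting reagent.
n(E) = (1/1) × 5.398 = 5.398 mol
mass = 5.398 × 859.17 = 4638 g

4640 g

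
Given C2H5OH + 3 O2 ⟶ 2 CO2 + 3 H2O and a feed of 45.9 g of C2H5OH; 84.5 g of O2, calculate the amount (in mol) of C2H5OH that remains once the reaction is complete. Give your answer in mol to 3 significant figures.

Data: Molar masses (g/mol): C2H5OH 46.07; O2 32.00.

n(C2H5OH) = 45.90 / 46.07 = 0.9963 mol
n(O2) = 84.50 / 32.00 = 2.641 mol
n/ν → C2H5OH: 0.9963, O2: 0.8803; O2 is limiting.
C2H5OH consumed = (1/3) × 2.641 = 0.8803 mol
C2H5OH remaining = 0.9963 − 0.8803 = 0.1160 mol

0.116 mol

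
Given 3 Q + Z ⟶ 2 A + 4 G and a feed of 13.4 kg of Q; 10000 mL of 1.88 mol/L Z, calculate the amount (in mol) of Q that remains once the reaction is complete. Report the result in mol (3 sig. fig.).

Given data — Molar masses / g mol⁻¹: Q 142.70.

n(Q) = 13.40×1000 / 142.70 = 93.90 mol
n(Z) = 1.88 × 10000/1000 = 18.80 mol
n/ν for Q = 93.90/3 = 31.30
n/ν for Z = 18.80/1 = 18.80
Smallest n/ν is Z → limiting reagent.
Q consumed = (3/1) × 18.80 = 56.40 mol
Q remaining = 93.90 − 56.40 = 37.50 mol

37.5 mol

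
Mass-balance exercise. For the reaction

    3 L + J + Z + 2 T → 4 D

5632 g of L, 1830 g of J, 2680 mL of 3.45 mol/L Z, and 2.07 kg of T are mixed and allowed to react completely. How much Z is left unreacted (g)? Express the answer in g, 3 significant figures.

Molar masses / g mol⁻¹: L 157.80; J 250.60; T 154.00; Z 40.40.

n(L) = 5632 / 157.80 = 35.69 mol
n(J) = 1830 / 250.60 = 7.302 mol
n(Z) = 3.45 × 2680/1000 = 9.246 mol
n(T) = 2.070×1000 / 154.00 = 13.44 mol
n/ν → L: 11.90, J: 7.302, Z: 9.246, T: 6.720; T is limiting.
Z consumed = (1/2) × 13.44 = 6.720 mol
Z remaining = 9.246 − 6.720 = 2.526 mol
mass = 2.526 × 40.40 = 102.1 g

102 g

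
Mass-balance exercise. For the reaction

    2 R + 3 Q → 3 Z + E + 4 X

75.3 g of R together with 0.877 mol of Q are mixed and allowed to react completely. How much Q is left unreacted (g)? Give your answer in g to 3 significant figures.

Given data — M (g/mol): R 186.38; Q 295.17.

80.0 g

n(R) = 75.30 / 186.38 = 0.4040 mol
n(Q) = 0.8770 mol
n/ν for R = 0.4040/2 = 0.2020
n/ν for Q = 0.8770/3 = 0.2923
Smallest n/ν is R → limiting reagent.
Q consumed = (3/2) × 0.4040 = 0.6060 mol
Q remaining = 0.8770 − 0.6060 = 0.2710 mol
mass = 0.2710 × 295.17 = 79.99 g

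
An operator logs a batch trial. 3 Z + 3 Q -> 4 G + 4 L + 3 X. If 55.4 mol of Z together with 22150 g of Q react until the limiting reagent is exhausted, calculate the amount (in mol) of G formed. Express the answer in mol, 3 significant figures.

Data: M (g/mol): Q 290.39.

73.9 mol

n(Z) = 55.40 mol
n(Q) = 22150 / 290.39 = 76.28 mol
n/ν for Z = 55.40/3 = 18.47
n/ν for Q = 76.28/3 = 25.43
Smallest n/ν is Z → limiting reagent.
n(G) = (4/3) × 55.40 = 73.87 mol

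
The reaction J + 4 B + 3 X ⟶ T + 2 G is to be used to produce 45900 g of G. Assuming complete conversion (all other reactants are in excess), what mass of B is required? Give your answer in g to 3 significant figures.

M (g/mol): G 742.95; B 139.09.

17200 g

n(G) = 45900 / 742.95 = 61.78 mol
n(B) = (4/2) × 61.78 = 123.6 mol
mass = 123.6 × 139.09 = 17190 g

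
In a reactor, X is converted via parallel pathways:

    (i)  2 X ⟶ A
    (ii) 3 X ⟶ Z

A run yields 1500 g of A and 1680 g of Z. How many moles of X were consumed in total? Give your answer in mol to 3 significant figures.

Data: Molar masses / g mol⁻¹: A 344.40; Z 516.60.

n(A) = 1500 / 344.40 = 4.355 mol
n(Z) = 1680 / 516.60 = 3.252 mol
n(X) via (i) = (2/1)×4.355 = 8.710 mol
n(X) via (ii) = (3/1)×3.252 = 9.756 mol
total n(X) = 8.710 + 9.756 = 18.47 mol

18.5 mol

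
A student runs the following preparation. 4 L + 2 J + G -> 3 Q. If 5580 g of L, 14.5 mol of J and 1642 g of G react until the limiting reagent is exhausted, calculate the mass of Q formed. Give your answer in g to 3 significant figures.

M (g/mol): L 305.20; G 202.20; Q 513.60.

7040 g

n(L) = 5580 / 305.20 = 18.28 mol
n(J) = 14.50 mol
n(G) = 1642 / 202.20 = 8.121 mol
n/ν for L = 18.28/4 = 4.570
n/ν for J = 14.50/2 = 7.250
n/ν for G = 8.121/1 = 8.121
Smallest n/ν is L → limiting reagent.
n(Q) = (3/4) × 18.28 = 13.71 mol
mass = 13.71 × 513.60 = 7041 g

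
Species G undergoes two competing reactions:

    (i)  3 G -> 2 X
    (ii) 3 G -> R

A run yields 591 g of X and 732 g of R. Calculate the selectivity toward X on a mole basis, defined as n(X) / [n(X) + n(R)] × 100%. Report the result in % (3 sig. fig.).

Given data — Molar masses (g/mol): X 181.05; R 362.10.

61.8 %

n(X) = 591 / 181.05 = 3.264 mol
n(R) = 732 / 362.10 = 2.022 mol
selectivity = 3.264/(3.264+2.022) × 100 = 61.75 %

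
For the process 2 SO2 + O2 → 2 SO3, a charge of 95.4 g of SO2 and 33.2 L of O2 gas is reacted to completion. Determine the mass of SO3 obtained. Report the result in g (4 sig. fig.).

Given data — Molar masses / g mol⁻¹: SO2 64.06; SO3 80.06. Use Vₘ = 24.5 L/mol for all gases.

n(SO2) = 95.40 / 64.06 = 1.489 mol
n(O2) = 33.20 / 24.5 = 1.355 mol
n/ν for SO2 = 1.489/2 = 0.7445
n/ν for O2 = 1.355/1 = 1.355
Smallest n/ν is SO2 → limiting reagent.
n(SO3) = (2/2) × 1.489 = 1.489 mol
mass = 1.489 × 80.06 = 119.2 g

119.2 g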